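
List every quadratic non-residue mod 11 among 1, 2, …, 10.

Square k = 1,…,5 (k and 11−k give the same square):
1²=1, 2²=4, 3²=9, 4²≡5, 5²≡3 (mod 11).
The residues are {1, 3, 4, 5, 9}; the non-residues are the remaining 5 nonzero classes.

2,6,7,8,10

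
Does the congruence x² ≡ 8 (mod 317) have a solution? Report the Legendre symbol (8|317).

Pull out 2^3: since 317 ≡ 5 (mod 8), (2/317) = -1, so (2/317)^3 = -1.
Reached (1/317) = 1. Collecting the sign flips along the way, the symbol is -1.

-1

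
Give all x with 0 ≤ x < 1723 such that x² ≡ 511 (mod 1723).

Since 1723 ≡ 3 (mod 4), a square root of 511 is 511^((1723+1)/4) = 511^431 mod 1723.
Repeated squaring: 511^2≡948, 511^4≡1021, 511^8≡26, 511^16≡676, 511^32≡381, 511^64≡429, 511^128≡1403, 511^256≡743 (mod 1723).
511^431 = 511^(256+128+32+8+4+2+1) ≡ 778 (mod 1723).
Check: 778² = 605284 ≡ 511 (mod 1723). The two roots are 778 and 945.

778, 945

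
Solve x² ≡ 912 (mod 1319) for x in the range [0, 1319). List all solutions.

412, 907

Since 1319 ≡ 3 (mod 4), a square root of 912 is 912^((1319+1)/4) = 912^330 mod 1319.
Repeated squaring: 912^2≡774, 912^4≡250, 912^8≡507, 912^16≡1163, 912^32≡594, 912^64≡663, 912^128≡342, 912^256≡892 (mod 1319).
912^330 = 912^(256+64+8+2) ≡ 907 (mod 1319).
Check: 907² = 822649 ≡ 912 (mod 1319). The two roots are 412 and 907.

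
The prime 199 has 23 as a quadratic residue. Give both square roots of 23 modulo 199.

53, 146

Since 199 ≡ 3 (mod 4), a square root of 23 is 23^((199+1)/4) = 23^50 mod 199.
Repeated squaring: 23^2≡131, 23^4≡47, 23^8≡20, 23^16≡2, 23^32≡4 (mod 199).
23^50 = 23^(32+16+2) ≡ 53 (mod 199).
Check: 53² = 2809 ≡ 23 (mod 199). The two roots are 53 and 146.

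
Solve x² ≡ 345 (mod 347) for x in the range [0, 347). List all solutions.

107, 240

Since 347 ≡ 3 (mod 4), a square root of 345 is 345^((347+1)/4) = 345^87 mod 347.
Repeated squaring: 345^2≡4, 345^4≡16, 345^8≡256, 345^16≡300, 345^32≡127, 345^64≡167 (mod 347).
345^87 = 345^(64+16+4+2+1) ≡ 107 (mod 347).
Check: 107² = 11449 ≡ 345 (mod 347). The two roots are 107 and 240.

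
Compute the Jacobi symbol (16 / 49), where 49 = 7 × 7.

1

Pull out 2^4: since 49 ≡ 1 (mod 8), (2/49) = +1, so (2/49)^4 = +1.
Reached (1/49) = 1. Collecting the sign flips along the way, the symbol is +1.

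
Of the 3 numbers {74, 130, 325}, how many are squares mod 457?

(74/457) = -1 → non-residue.
(130/457) = +1 → QR.
(325/457) = -1 → non-residue.
Total quadratic residues among the 3: 1.

1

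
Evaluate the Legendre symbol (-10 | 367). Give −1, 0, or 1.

Euler's criterion: (-10/367) ≡ 357^183 (mod 367).
357^2 ≡ 100 (mod 367)
357^4 ≡ 91 (mod 367)
357^8 ≡ 207 (mod 367)
357^16 ≡ 277 (mod 367)
357^32 ≡ 26 (mod 367)
357^64 ≡ 309 (mod 367)
357^128 ≡ 61 (mod 367)
357^183 = 357^(128+32+16+4+2+1) ≡ 1 (mod 367).
Result is 1, so (-10/367) = 1.

1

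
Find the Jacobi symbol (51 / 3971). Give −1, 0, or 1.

Reciprocity: 51 ≡ 3 and 3971 ≡ 3 (mod 4), so (51/3971) = −(3971/51).
Reduce top mod 51: now compute (44/51).
Pull out 2^2: since 51 ≡ 3 (mod 8), (2/51) = -1, so (2/51)^2 = +1.
Reciprocity: 11 ≡ 3 and 51 ≡ 3 (mod 4), so (11/51) = −(51/11).
Reduce top mod 11: now compute (7/11).
Reciprocity: 7 ≡ 3 and 11 ≡ 3 (mod 4), so (7/11) = −(11/7).
Reduce top mod 7: now compute (4/7).
Pull out 2^2: since 7 ≡ 7 (mod 8), (2/7) = +1, so (2/7)^2 = +1.
Reached (1/7) = 1. Collecting the sign flips along the way, the symbol is -1.

-1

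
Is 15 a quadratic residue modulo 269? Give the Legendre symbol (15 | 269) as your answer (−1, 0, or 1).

Reciprocity: 15 ≡ 3 and 269 ≡ 1 (mod 4), so (15/269) = +(269/15).
Reduce top mod 15: now compute (14/15).
Pull out 2: since 15 ≡ 7 (mod 8), (2/15) = +1.
Reciprocity: 7 ≡ 3 and 15 ≡ 3 (mod 4), so (7/15) = −(15/7).
Reduce top mod 7: now compute (1/7).
Reached (1/7) = 1. Collecting the sign flips along the way, the symbol is -1.

-1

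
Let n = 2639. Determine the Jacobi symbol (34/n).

1

Pull out 2: since 2639 ≡ 7 (mod 8), (2/2639) = +1.
Reciprocity: 17 ≡ 1 and 2639 ≡ 3 (mod 4), so (17/2639) = +(2639/17).
Reduce top mod 17: now compute (4/17).
Pull out 2^2: since 17 ≡ 1 (mod 8), (2/17) = +1, so (2/17)^2 = +1.
Reached (1/17) = 1. Collecting the sign flips along the way, the symbol is +1.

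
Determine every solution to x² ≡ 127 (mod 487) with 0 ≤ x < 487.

158, 329

Since 487 ≡ 3 (mod 4), a square root of 127 is 127^((487+1)/4) = 127^122 mod 487.
Repeated squaring: 127^2≡58, 127^4≡442, 127^8≡77, 127^16≡85, 127^32≡407, 127^64≡69 (mod 487).
127^122 = 127^(64+32+16+8+2) ≡ 329 (mod 487).
Check: 329² = 108241 ≡ 127 (mod 487). The two roots are 158 and 329.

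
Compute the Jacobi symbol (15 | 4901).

Reciprocity: 15 ≡ 3 and 4901 ≡ 1 (mod 4), so (15/4901) = +(4901/15).
Reduce top mod 15: now compute (11/15).
Reciprocity: 11 ≡ 3 and 15 ≡ 3 (mod 4), so (11/15) = −(15/11).
Reduce top mod 11: now compute (4/11).
Pull out 2^2: since 11 ≡ 3 (mod 8), (2/11) = -1, so (2/11)^2 = +1.
Reached (1/11) = 1. Collecting the sign flips along the way, the symbol is -1.

-1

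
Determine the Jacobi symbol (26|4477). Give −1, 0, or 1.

1

Pull out 2: since 4477 ≡ 5 (mod 8), (2/4477) = -1.
Reciprocity: 13 ≡ 1 and 4477 ≡ 1 (mod 4), so (13/4477) = +(4477/13).
Reduce top mod 13: now compute (5/13).
Reciprocity: 5 ≡ 1 and 13 ≡ 1 (mod 4), so (5/13) = +(13/5).
Reduce top mod 5: now compute (3/5).
Reciprocity: 3 ≡ 3 and 5 ≡ 1 (mod 4), so (3/5) = +(5/3).
Reduce top mod 3: now compute (2/3).
Pull out 2: since 3 ≡ 3 (mod 8), (2/3) = -1.
Reached (1/3) = 1. Collecting the sign flips along the way, the symbol is +1.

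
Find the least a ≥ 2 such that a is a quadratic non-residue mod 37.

2

(2/37) = −1, so 2 is the smallest positive non-residue mod 37.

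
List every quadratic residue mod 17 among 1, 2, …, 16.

1 2 4 8 9 13 15 16

Square k = 1,…,8 (k and 17−k give the same square):
1²=1, 2²=4, 3²=9, 4²=16, 5²≡8, 6²≡2, 7²≡15, 8²≡13 (mod 17).
So the quadratic residues mod 17 are {1, 2, 4, 8, 9, 13, 15, 16}.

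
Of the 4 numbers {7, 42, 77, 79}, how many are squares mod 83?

2

(7/83) = +1 → QR.
(42/83) = -1 → non-residue.
(77/83) = +1 → QR.
(79/83) = -1 → non-residue.
Total quadratic residues among the 4: 2.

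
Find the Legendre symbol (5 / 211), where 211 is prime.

Euler's criterion: (5/211) ≡ 5^105 (mod 211).
5^2 ≡ 25 (mod 211)
5^4 ≡ 203 (mod 211)
5^8 ≡ 64 (mod 211)
5^16 ≡ 87 (mod 211)
5^32 ≡ 184 (mod 211)
5^64 ≡ 96 (mod 211)
5^105 = 5^(64+32+8+1) ≡ 1 (mod 211).
Result is 1, so (5/211) = 1.

1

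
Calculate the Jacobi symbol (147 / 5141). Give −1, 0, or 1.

-1

Reciprocity: 147 ≡ 3 and 5141 ≡ 1 (mod 4), so (147/5141) = +(5141/147).
Reduce top mod 147: now compute (143/147).
Reciprocity: 143 ≡ 3 and 147 ≡ 3 (mod 4), so (143/147) = −(147/143).
Reduce top mod 143: now compute (4/143).
Pull out 2^2: since 143 ≡ 7 (mod 8), (2/143) = +1, so (2/143)^2 = +1.
Reached (1/143) = 1. Collecting the sign flips along the way, the symbol is -1.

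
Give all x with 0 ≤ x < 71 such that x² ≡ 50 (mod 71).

Since 71 ≡ 3 (mod 4), a square root of 50 is 50^((71+1)/4) = 50^18 mod 71.
Repeated squaring: 50^2≡15, 50^4≡12, 50^8≡2, 50^16≡4 (mod 71).
50^18 = 50^(16+2) ≡ 60 (mod 71).
Check: 60² = 3600 ≡ 50 (mod 71). The two roots are 11 and 60.

11, 60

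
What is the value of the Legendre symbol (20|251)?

1

Euler's criterion: (20/251) ≡ 20^125 (mod 251).
20^2 ≡ 149 (mod 251)
20^4 ≡ 113 (mod 251)
20^8 ≡ 219 (mod 251)
20^16 ≡ 20 (mod 251)
20^32 ≡ 149 (mod 251)
20^64 ≡ 113 (mod 251)
20^125 = 20^(64+32+16+8+4+1) ≡ 1 (mod 251).
Result is 1, so (20/251) = 1.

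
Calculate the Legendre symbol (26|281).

Pull out 2: since 281 ≡ 1 (mod 8), (2/281) = +1.
Reciprocity: 13 ≡ 1 and 281 ≡ 1 (mod 4), so (13/281) = +(281/13).
Reduce top mod 13: now compute (8/13).
Pull out 2^3: since 13 ≡ 5 (mod 8), (2/13) = -1, so (2/13)^3 = -1.
Reached (1/13) = 1. Collecting the sign flips along the way, the symbol is -1.

-1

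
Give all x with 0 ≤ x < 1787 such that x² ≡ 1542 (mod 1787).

608, 1179

Since 1787 ≡ 3 (mod 4), a square root of 1542 is 1542^((1787+1)/4) = 1542^447 mod 1787.
Repeated squaring: 1542^2≡1054, 1542^4≡1189, 1542^8≡204, 1542^16≡515, 1542^32≡749, 1542^64≡1670, 1542^128≡1180, 1542^256≡327 (mod 1787).
1542^447 = 1542^(256+128+32+16+8+4+2+1) ≡ 608 (mod 1787).
Check: 608² = 369664 ≡ 1542 (mod 1787). The two roots are 608 and 1179.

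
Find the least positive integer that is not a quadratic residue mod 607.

(2/607) = +1, so 2 is a residue.
(3/607) = −1, so 3 is the smallest positive non-residue mod 607.

3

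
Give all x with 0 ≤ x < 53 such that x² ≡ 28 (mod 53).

9, 44

53 ≡ 1 (mod 4), so we find a root by search.
Trying successive values, 9² = 81 ≡ 28 (mod 53). The other root is 53 − 9 = 44.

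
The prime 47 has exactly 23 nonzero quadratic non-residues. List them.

Square k = 1,…,23 (k and 47−k give the same square):
1²=1, 2²=4, 3²=9, 4²=16, 5²=25, 6²=36, 7²≡2, 8²≡17, 9²≡34, 10²≡6, 11²≡27, 12²≡3, 13²≡28, 14²≡8, 15²≡37, 16²≡21, 17²≡7, 18²≡42, 19²≡32, 20²≡24, 21²≡18, 22²≡14, 23²≡12 (mod 47).
The residues are {1, 2, 3, 4, 6, 7, 8, 9, 12, 14, 16, 17, 18, 21, 24, 25, 27, 28, 32, 34, 36, 37, 42}; the non-residues are the remaining 23 nonzero classes.

5, 10, 11, 13, 15, 19, 20, 22, 23, 26, 29, 30, 31, 33, 35, 38, 39, 40, 41, 43, 44, 45, 46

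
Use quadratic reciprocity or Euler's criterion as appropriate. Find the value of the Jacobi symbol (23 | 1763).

1

Reciprocity: 23 ≡ 3 and 1763 ≡ 3 (mod 4), so (23/1763) = −(1763/23).
Reduce top mod 23: now compute (15/23).
Reciprocity: 15 ≡ 3 and 23 ≡ 3 (mod 4), so (15/23) = −(23/15).
Reduce top mod 15: now compute (8/15).
Pull out 2^3: since 15 ≡ 7 (mod 8), (2/15) = +1, so (2/15)^3 = +1.
Reached (1/15) = 1. Collecting the sign flips along the way, the symbol is +1.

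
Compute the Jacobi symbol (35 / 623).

0

Reciprocity: 35 ≡ 3 and 623 ≡ 3 (mod 4), so (35/623) = −(623/35).
Reduce top mod 35: now compute (28/35).
Pull out 2^2: since 35 ≡ 3 (mod 8), (2/35) = -1, so (2/35)^2 = +1.
Reciprocity: 7 ≡ 3 and 35 ≡ 3 (mod 4), so (7/35) = −(35/7).
Reduce top mod 7: now compute (0/7).
Top reduces to 0: gcd > 1, so the symbol is 0.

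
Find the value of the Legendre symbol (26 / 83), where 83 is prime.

Euler's criterion: (26/83) ≡ 26^41 (mod 83).
26^2 ≡ 12 (mod 83)
26^4 ≡ 61 (mod 83)
26^8 ≡ 69 (mod 83)
26^16 ≡ 30 (mod 83)
26^32 ≡ 70 (mod 83)
26^41 = 26^(32+8+1) ≡ 1 (mod 83).
Result is 1, so (26/83) = 1.

1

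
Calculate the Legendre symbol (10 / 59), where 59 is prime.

Pull out 2: since 59 ≡ 3 (mod 8), (2/59) = -1.
Reciprocity: 5 ≡ 1 and 59 ≡ 3 (mod 4), so (5/59) = +(59/5).
Reduce top mod 5: now compute (4/5).
Pull out 2^2: since 5 ≡ 5 (mod 8), (2/5) = -1, so (2/5)^2 = +1.
Reached (1/5) = 1. Collecting the sign flips along the way, the symbol is -1.

-1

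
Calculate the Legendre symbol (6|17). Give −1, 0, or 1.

-1

Euler's criterion: (6/17) ≡ 6^8 (mod 17).
6^2 ≡ 2 (mod 17)
6^4 ≡ 4 (mod 17)
6^8 ≡ 16 (mod 17)
6^8 = 6^(8) ≡ 16 (mod 17).
Result is 16 ≡ −1, so (6/17) = −1.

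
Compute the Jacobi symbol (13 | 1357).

-1

Reciprocity: 13 ≡ 1 and 1357 ≡ 1 (mod 4), so (13/1357) = +(1357/13).
Reduce top mod 13: now compute (5/13).
Reciprocity: 5 ≡ 1 and 13 ≡ 1 (mod 4), so (5/13) = +(13/5).
Reduce top mod 5: now compute (3/5).
Reciprocity: 3 ≡ 3 and 5 ≡ 1 (mod 4), so (3/5) = +(5/3).
Reduce top mod 3: now compute (2/3).
Pull out 2: since 3 ≡ 3 (mod 8), (2/3) = -1.
Reached (1/3) = 1. Collecting the sign flips along the way, the symbol is -1.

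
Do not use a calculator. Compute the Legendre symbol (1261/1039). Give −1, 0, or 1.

Euler's criterion: (1261/1039) ≡ 222^519 (mod 1039).
222^2 ≡ 451 (mod 1039)
222^4 ≡ 796 (mod 1039)
222^8 ≡ 865 (mod 1039)
222^16 ≡ 145 (mod 1039)
222^32 ≡ 245 (mod 1039)
222^64 ≡ 802 (mod 1039)
222^128 ≡ 63 (mod 1039)
222^256 ≡ 852 (mod 1039)
222^512 ≡ 682 (mod 1039)
222^519 = 222^(512+4+2+1) ≡ 1038 (mod 1039).
Result is 1038 ≡ −1, so (1261/1039) = −1.

-1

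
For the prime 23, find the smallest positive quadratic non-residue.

5

(2/23) = +1, so 2 is a residue.
(3/23) = +1, so 3 is a residue.
(4/23) = +1, so 4 is a residue.
(5/23) = −1, so 5 is the smallest positive non-residue mod 23.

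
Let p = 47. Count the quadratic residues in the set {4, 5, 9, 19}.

2

(4/47) = +1 → QR.
(5/47) = -1 → non-residue.
(9/47) = +1 → QR.
(19/47) = -1 → non-residue.
Total quadratic residues among the 4: 2.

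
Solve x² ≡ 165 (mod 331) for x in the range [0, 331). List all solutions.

Since 331 ≡ 3 (mod 4), a square root of 165 is 165^((331+1)/4) = 165^83 mod 331.
Repeated squaring: 165^2≡83, 165^4≡269, 165^8≡203, 165^16≡165, 165^32≡83, 165^64≡269 (mod 331).
165^83 = 165^(64+16+2+1) ≡ 203 (mod 331).
Check: 203² = 41209 ≡ 165 (mod 331). The two roots are 128 and 203.

128, 203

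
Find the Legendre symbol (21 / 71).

-1

Reciprocity: 21 ≡ 1 and 71 ≡ 3 (mod 4), so (21/71) = +(71/21).
Reduce top mod 21: now compute (8/21).
Pull out 2^3: since 21 ≡ 5 (mod 8), (2/21) = -1, so (2/21)^3 = -1.
Reached (1/21) = 1. Collecting the sign flips along the way, the symbol is -1.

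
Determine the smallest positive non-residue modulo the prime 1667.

2

(2/1667) = −1, so 2 is the smallest positive non-residue mod 1667.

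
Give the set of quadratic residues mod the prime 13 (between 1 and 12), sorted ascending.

1, 3, 4, 9, 10, 12

Square k = 1,…,6 (k and 13−k give the same square):
1²=1, 2²=4, 3²=9, 4²≡3, 5²≡12, 6²≡10 (mod 13).
So the quadratic residues mod 13 are {1, 3, 4, 9, 10, 12}.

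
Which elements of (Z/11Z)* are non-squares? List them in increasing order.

Square k = 1,…,5 (k and 11−k give the same square):
1²=1, 2²=4, 3²=9, 4²≡5, 5²≡3 (mod 11).
The residues are {1, 3, 4, 5, 9}; the non-residues are the remaining 5 nonzero classes.

2,6,7,8,10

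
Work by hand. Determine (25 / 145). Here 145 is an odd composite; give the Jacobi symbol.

0

Reciprocity: 25 ≡ 1 and 145 ≡ 1 (mod 4), so (25/145) = +(145/25).
Reduce top mod 25: now compute (20/25).
Pull out 2^2: since 25 ≡ 1 (mod 8), (2/25) = +1, so (2/25)^2 = +1.
Reciprocity: 5 ≡ 1 and 25 ≡ 1 (mod 4), so (5/25) = +(25/5).
Reduce top mod 5: now compute (0/5).
Top reduces to 0: gcd > 1, so the symbol is 0.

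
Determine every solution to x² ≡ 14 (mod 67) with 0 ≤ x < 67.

9, 58

Since 67 ≡ 3 (mod 4), a square root of 14 is 14^((67+1)/4) = 14^17 mod 67.
Repeated squaring: 14^2≡62, 14^4≡25, 14^8≡22, 14^16≡15 (mod 67).
14^17 = 14^(16+1) ≡ 9 (mod 67).
Check: 9² = 81 ≡ 14 (mod 67). The two roots are 9 and 58.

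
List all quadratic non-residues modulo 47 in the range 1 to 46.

Square k = 1,…,23 (k and 47−k give the same square):
1²=1, 2²=4, 3²=9, 4²=16, 5²=25, 6²=36, 7²≡2, 8²≡17, 9²≡34, 10²≡6, 11²≡27, 12²≡3, 13²≡28, 14²≡8, 15²≡37, 16²≡21, 17²≡7, 18²≡42, 19²≡32, 20²≡24, 21²≡18, 22²≡14, 23²≡12 (mod 47).
The residues are {1, 2, 3, 4, 6, 7, 8, 9, 12, 14, 16, 17, 18, 21, 24, 25, 27, 28, 32, 34, 36, 37, 42}; the non-residues are the remaining 23 nonzero classes.

5 10 11 13 15 19 20 22 23 26 29 30 31 33 35 38 39 40 41 43 44 45 46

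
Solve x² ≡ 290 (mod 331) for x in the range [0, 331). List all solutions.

60, 271

Since 331 ≡ 3 (mod 4), a square root of 290 is 290^((331+1)/4) = 290^83 mod 331.
Repeated squaring: 290^2≡26, 290^4≡14, 290^8≡196, 290^16≡20, 290^32≡69, 290^64≡127 (mod 331).
290^83 = 290^(64+16+2+1) ≡ 271 (mod 331).
Check: 271² = 73441 ≡ 290 (mod 331). The two roots are 60 and 271.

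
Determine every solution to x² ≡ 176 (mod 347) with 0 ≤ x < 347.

Since 347 ≡ 3 (mod 4), a square root of 176 is 176^((347+1)/4) = 176^87 mod 347.
Repeated squaring: 176^2≡93, 176^4≡321, 176^8≡329, 176^16≡324, 176^32≡182, 176^64≡159 (mod 347).
176^87 = 176^(64+16+4+2+1) ≡ 236 (mod 347).
Check: 236² = 55696 ≡ 176 (mod 347). The two roots are 111 and 236.

111, 236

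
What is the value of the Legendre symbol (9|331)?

1

Euler's criterion: (9/331) ≡ 9^165 (mod 331).
9^2 ≡ 81 (mod 331)
9^4 ≡ 272 (mod 331)
9^8 ≡ 171 (mod 331)
9^16 ≡ 113 (mod 331)
9^32 ≡ 191 (mod 331)
9^64 ≡ 71 (mod 331)
9^128 ≡ 76 (mod 331)
9^165 = 9^(128+32+4+1) ≡ 1 (mod 331).
Result is 1, so (9/331) = 1.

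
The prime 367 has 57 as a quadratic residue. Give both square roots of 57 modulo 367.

77, 290

Since 367 ≡ 3 (mod 4), a square root of 57 is 57^((367+1)/4) = 57^92 mod 367.
Repeated squaring: 57^2≡313, 57^4≡347, 57^8≡33, 57^16≡355, 57^32≡144, 57^64≡184 (mod 367).
57^92 = 57^(64+16+8+4) ≡ 290 (mod 367).
Check: 290² = 84100 ≡ 57 (mod 367). The two roots are 77 and 290.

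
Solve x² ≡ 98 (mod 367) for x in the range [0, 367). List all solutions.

Since 367 ≡ 3 (mod 4), a square root of 98 is 98^((367+1)/4) = 98^92 mod 367.
Repeated squaring: 98^2≡62, 98^4≡174, 98^8≡182, 98^16≡94, 98^32≡28, 98^64≡50 (mod 367).
98^92 = 98^(64+16+8+4) ≡ 181 (mod 367).
Check: 181² = 32761 ≡ 98 (mod 367). The two roots are 181 and 186.

181, 186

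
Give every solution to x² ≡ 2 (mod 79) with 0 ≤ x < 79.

Since 79 ≡ 3 (mod 4), a square root of 2 is 2^((79+1)/4) = 2^20 mod 79.
Repeated squaring: 2^2≡4, 2^4≡16, 2^8≡19, 2^16≡45 (mod 79).
2^20 = 2^(16+4) ≡ 9 (mod 79).
Check: 9² = 81 ≡ 2 (mod 79). The two roots are 9 and 70.

9, 70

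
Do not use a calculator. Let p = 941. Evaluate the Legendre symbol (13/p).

-1

Euler's criterion: (13/941) ≡ 13^470 (mod 941).
13^2 ≡ 169 (mod 941)
13^4 ≡ 331 (mod 941)
13^8 ≡ 405 (mod 941)
13^16 ≡ 291 (mod 941)
13^32 ≡ 932 (mod 941)
13^64 ≡ 81 (mod 941)
13^128 ≡ 915 (mod 941)
13^256 ≡ 676 (mod 941)
13^470 = 13^(256+128+64+16+4+2) ≡ 940 (mod 941).
Result is 940 ≡ −1, so (13/941) = −1.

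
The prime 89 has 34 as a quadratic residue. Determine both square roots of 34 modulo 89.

89 ≡ 1 (mod 4), so we find a root by search.
Trying successive values, 37² = 1369 ≡ 34 (mod 89). The other root is 89 − 37 = 52.

37, 52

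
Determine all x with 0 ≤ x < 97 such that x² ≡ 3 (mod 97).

10, 87

97 ≡ 1 (mod 4), so we find a root by search.
Trying successive values, 10² = 100 ≡ 3 (mod 97). The other root is 97 − 10 = 87.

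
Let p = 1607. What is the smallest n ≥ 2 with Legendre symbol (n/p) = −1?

(2/1607) = +1, so 2 is a residue.
(3/1607) = +1, so 3 is a residue.
(4/1607) = +1, so 4 is a residue.
(5/1607) = −1, so 5 is the smallest positive non-residue mod 1607.

5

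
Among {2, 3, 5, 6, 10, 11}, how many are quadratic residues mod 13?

2

(2/13) = -1 → non-residue.
(3/13) = +1 → QR.
(5/13) = -1 → non-residue.
(6/13) = -1 → non-residue.
(10/13) = +1 → QR.
(11/13) = -1 → non-residue.
Total quadratic residues among the 6: 2.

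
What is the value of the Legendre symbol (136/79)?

-1

First reduce: 136 ≡ 57 (mod 79).
Reciprocity: 57 ≡ 1 and 79 ≡ 3 (mod 4), so (57/79) = +(79/57).
Reduce top mod 57: now compute (22/57).
Pull out 2: since 57 ≡ 1 (mod 8), (2/57) = +1.
Reciprocity: 11 ≡ 3 and 57 ≡ 1 (mod 4), so (11/57) = +(57/11).
Reduce top mod 11: now compute (2/11).
Pull out 2: since 11 ≡ 3 (mod 8), (2/11) = -1.
Reached (1/11) = 1. Collecting the sign flips along the way, the symbol is -1.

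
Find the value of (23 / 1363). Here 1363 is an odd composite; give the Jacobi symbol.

Reciprocity: 23 ≡ 3 and 1363 ≡ 3 (mod 4), so (23/1363) = −(1363/23).
Reduce top mod 23: now compute (6/23).
Pull out 2: since 23 ≡ 7 (mod 8), (2/23) = +1.
Reciprocity: 3 ≡ 3 and 23 ≡ 3 (mod 4), so (3/23) = −(23/3).
Reduce top mod 3: now compute (2/3).
Pull out 2: since 3 ≡ 3 (mod 8), (2/3) = -1.
Reached (1/3) = 1. Collecting the sign flips along the way, the symbol is -1.

-1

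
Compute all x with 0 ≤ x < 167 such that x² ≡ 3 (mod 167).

62, 105

Since 167 ≡ 3 (mod 4), a square root of 3 is 3^((167+1)/4) = 3^42 mod 167.
Repeated squaring: 3^2≡9, 3^4≡81, 3^8≡48, 3^16≡133, 3^32≡154 (mod 167).
3^42 = 3^(32+8+2) ≡ 62 (mod 167).
Check: 62² = 3844 ≡ 3 (mod 167). The two roots are 62 and 105.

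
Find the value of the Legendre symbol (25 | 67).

1

Euler's criterion: (25/67) ≡ 25^33 (mod 67).
25^2 ≡ 22 (mod 67)
25^4 ≡ 15 (mod 67)
25^8 ≡ 24 (mod 67)
25^16 ≡ 40 (mod 67)
25^32 ≡ 59 (mod 67)
25^33 = 25^(32+1) ≡ 1 (mod 67).
Result is 1, so (25/67) = 1.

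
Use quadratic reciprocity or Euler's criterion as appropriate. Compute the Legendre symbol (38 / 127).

1

Pull out 2: since 127 ≡ 7 (mod 8), (2/127) = +1.
Reciprocity: 19 ≡ 3 and 127 ≡ 3 (mod 4), so (19/127) = −(127/19).
Reduce top mod 19: now compute (13/19).
Reciprocity: 13 ≡ 1 and 19 ≡ 3 (mod 4), so (13/19) = +(19/13).
Reduce top mod 13: now compute (6/13).
Pull out 2: since 13 ≡ 5 (mod 8), (2/13) = -1.
Reciprocity: 3 ≡ 3 and 13 ≡ 1 (mod 4), so (3/13) = +(13/3).
Reduce top mod 3: now compute (1/3).
Reached (1/3) = 1. Collecting the sign flips along the way, the symbol is +1.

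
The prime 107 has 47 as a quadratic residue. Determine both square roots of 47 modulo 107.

49, 58

Since 107 ≡ 3 (mod 4), a square root of 47 is 47^((107+1)/4) = 47^27 mod 107.
Repeated squaring: 47^2≡69, 47^4≡53, 47^8≡27, 47^16≡87 (mod 107).
47^27 = 47^(16+8+2+1) ≡ 49 (mod 107).
Check: 49² = 2401 ≡ 47 (mod 107). The two roots are 49 and 58.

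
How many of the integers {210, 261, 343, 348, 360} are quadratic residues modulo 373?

5

(210/373) = +1 → QR.
(261/373) = +1 → QR.
(343/373) = +1 → QR.
(348/373) = +1 → QR.
(360/373) = +1 → QR.
Total quadratic residues among the 5: 5.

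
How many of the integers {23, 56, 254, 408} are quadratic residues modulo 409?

(23/409) = +1 → QR.
(56/409) = -1 → non-residue.
(254/409) = -1 → non-residue.
(408/409) = +1 → QR.
Total quadratic residues among the 4: 2.

2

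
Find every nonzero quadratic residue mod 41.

Square k = 1,…,20 (k and 41−k give the same square):
1²=1, 2²=4, 3²=9, 4²=16, 5²=25, 6²=36, 7²≡8, 8²≡23, 9²≡40, 10²≡18, 11²≡39, 12²≡21, 13²≡5, 14²≡32, 15²≡20, 16²≡10, 17²≡2, 18²≡37, 19²≡33, 20²≡31 (mod 41).
So the quadratic residues mod 41 are {1, 2, 4, 5, 8, 9, 10, 16, 18, 20, 21, 23, 25, 31, 32, 33, 36, 37, 39, 40}.

1 2 4 5 8 9 10 16 18 20 21 23 25 31 32 33 36 37 39 40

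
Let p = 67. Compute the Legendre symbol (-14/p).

-1

Euler's criterion: (-14/67) ≡ 53^33 (mod 67).
53^2 ≡ 62 (mod 67)
53^4 ≡ 25 (mod 67)
53^8 ≡ 22 (mod 67)
53^16 ≡ 15 (mod 67)
53^32 ≡ 24 (mod 67)
53^33 = 53^(32+1) ≡ 66 (mod 67).
Result is 66 ≡ −1, so (-14/67) = −1.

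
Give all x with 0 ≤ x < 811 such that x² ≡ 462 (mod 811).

165, 646

Since 811 ≡ 3 (mod 4), a square root of 462 is 462^((811+1)/4) = 462^203 mod 811.
Repeated squaring: 462^2≡151, 462^4≡93, 462^8≡539, 462^16≡183, 462^32≡238, 462^64≡685, 462^128≡467 (mod 811).
462^203 = 462^(128+64+8+2+1) ≡ 646 (mod 811).
Check: 646² = 417316 ≡ 462 (mod 811). The two roots are 165 and 646.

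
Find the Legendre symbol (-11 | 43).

-1

First reduce: -11 ≡ 32 (mod 43).
Pull out 2^5: since 43 ≡ 3 (mod 8), (2/43) = -1, so (2/43)^5 = -1.
Reached (1/43) = 1. Collecting the sign flips along the way, the symbol is -1.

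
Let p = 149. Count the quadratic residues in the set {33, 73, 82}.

(33/149) = +1 → QR.
(73/149) = +1 → QR.
(82/149) = +1 → QR.
Total quadratic residues among the 3: 3.

3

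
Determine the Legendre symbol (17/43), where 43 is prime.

Euler's criterion: (17/43) ≡ 17^21 (mod 43).
17^2 ≡ 31 (mod 43)
17^4 ≡ 15 (mod 43)
17^8 ≡ 10 (mod 43)
17^16 ≡ 14 (mod 43)
17^21 = 17^(16+4+1) ≡ 1 (mod 43).
Result is 1, so (17/43) = 1.

1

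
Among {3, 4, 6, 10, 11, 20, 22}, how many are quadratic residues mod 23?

(3/23) = +1 → QR.
(4/23) = +1 → QR.
(6/23) = +1 → QR.
(10/23) = -1 → non-residue.
(11/23) = -1 → non-residue.
(20/23) = -1 → non-residue.
(22/23) = -1 → non-residue.
Total quadratic residues among the 7: 3.

3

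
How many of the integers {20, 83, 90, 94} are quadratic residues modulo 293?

(20/293) = -1 → non-residue.
(83/293) = +1 → QR.
(90/293) = +1 → QR.
(94/293) = +1 → QR.
Total quadratic residues among the 4: 3.

3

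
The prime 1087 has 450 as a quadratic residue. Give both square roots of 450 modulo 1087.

Since 1087 ≡ 3 (mod 4), a square root of 450 is 450^((1087+1)/4) = 450^272 mod 1087.
Repeated squaring: 450^2≡318, 450^4≡33, 450^8≡2, 450^16≡4, 450^32≡16, 450^64≡256, 450^128≡316, 450^256≡939 (mod 1087).
450^272 = 450^(256+16) ≡ 495 (mod 1087).
Check: 495² = 245025 ≡ 450 (mod 1087). The two roots are 495 and 592.

495, 592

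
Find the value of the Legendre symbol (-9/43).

-1

First reduce: -9 ≡ 34 (mod 43).
Pull out 2: since 43 ≡ 3 (mod 8), (2/43) = -1.
Reciprocity: 17 ≡ 1 and 43 ≡ 3 (mod 4), so (17/43) = +(43/17).
Reduce top mod 17: now compute (9/17).
Reciprocity: 9 ≡ 1 and 17 ≡ 1 (mod 4), so (9/17) = +(17/9).
Reduce top mod 9: now compute (8/9).
Pull out 2^3: since 9 ≡ 1 (mod 8), (2/9) = +1, so (2/9)^3 = +1.
Reached (1/9) = 1. Collecting the sign flips along the way, the symbol is -1.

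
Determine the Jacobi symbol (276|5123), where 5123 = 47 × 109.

1

Pull out 2^2: since 5123 ≡ 3 (mod 8), (2/5123) = -1, so (2/5123)^2 = +1.
Reciprocity: 69 ≡ 1 and 5123 ≡ 3 (mod 4), so (69/5123) = +(5123/69).
Reduce top mod 69: now compute (17/69).
Reciprocity: 17 ≡ 1 and 69 ≡ 1 (mod 4), so (17/69) = +(69/17).
Reduce top mod 17: now compute (1/17).
Reached (1/17) = 1. Collecting the sign flips along the way, the symbol is +1.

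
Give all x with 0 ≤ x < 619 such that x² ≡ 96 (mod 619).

Since 619 ≡ 3 (mod 4), a square root of 96 is 96^((619+1)/4) = 96^155 mod 619.
Repeated squaring: 96^2≡550, 96^4≡428, 96^8≡579, 96^16≡362, 96^32≡435, 96^64≡430, 96^128≡438 (mod 619).
96^155 = 96^(128+16+8+2+1) ≡ 100 (mod 619).
Check: 100² = 10000 ≡ 96 (mod 619). The two roots are 100 and 519.

100, 519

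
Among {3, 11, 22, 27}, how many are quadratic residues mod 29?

(3/29) = -1 → non-residue.
(11/29) = -1 → non-residue.
(22/29) = +1 → QR.
(27/29) = -1 → non-residue.
Total quadratic residues among the 4: 1.

1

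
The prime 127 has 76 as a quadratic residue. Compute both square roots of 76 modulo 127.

Since 127 ≡ 3 (mod 4), a square root of 76 is 76^((127+1)/4) = 76^32 mod 127.
Repeated squaring: 76^2≡61, 76^4≡38, 76^8≡47, 76^16≡50, 76^32≡87 (mod 127).
76^32 = 76^(32) ≡ 87 (mod 127).
Check: 87² = 7569 ≡ 76 (mod 127). The two roots are 40 and 87.

40, 87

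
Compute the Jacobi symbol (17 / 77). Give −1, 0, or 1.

Reciprocity: 17 ≡ 1 and 77 ≡ 1 (mod 4), so (17/77) = +(77/17).
Reduce top mod 17: now compute (9/17).
Reciprocity: 9 ≡ 1 and 17 ≡ 1 (mod 4), so (9/17) = +(17/9).
Reduce top mod 9: now compute (8/9).
Pull out 2^3: since 9 ≡ 1 (mod 8), (2/9) = +1, so (2/9)^3 = +1.
Reached (1/9) = 1. Collecting the sign flips along the way, the symbol is +1.

1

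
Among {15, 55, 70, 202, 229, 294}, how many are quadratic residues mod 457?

(15/457) = -1 → non-residue.
(55/457) = +1 → QR.
(70/457) = -1 → non-residue.
(202/457) = -1 → non-residue.
(229/457) = +1 → QR.
(294/457) = +1 → QR.
Total quadratic residues among the 6: 3.

3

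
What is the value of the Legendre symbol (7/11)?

Reciprocity: 7 ≡ 3 and 11 ≡ 3 (mod 4), so (7/11) = −(11/7).
Reduce top mod 7: now compute (4/7).
Pull out 2^2: since 7 ≡ 7 (mod 8), (2/7) = +1, so (2/7)^2 = +1.
Reached (1/7) = 1. Collecting the sign flips along the way, the symbol is -1.

-1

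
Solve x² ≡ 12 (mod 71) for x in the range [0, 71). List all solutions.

15, 56

Since 71 ≡ 3 (mod 4), a square root of 12 is 12^((71+1)/4) = 12^18 mod 71.
Repeated squaring: 12^2≡2, 12^4≡4, 12^8≡16, 12^16≡43 (mod 71).
12^18 = 12^(16+2) ≡ 15 (mod 71).
Check: 15² = 225 ≡ 12 (mod 71). The two roots are 15 and 56.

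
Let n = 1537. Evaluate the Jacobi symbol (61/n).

1

Reciprocity: 61 ≡ 1 and 1537 ≡ 1 (mod 4), so (61/1537) = +(1537/61).
Reduce top mod 61: now compute (12/61).
Pull out 2^2: since 61 ≡ 5 (mod 8), (2/61) = -1, so (2/61)^2 = +1.
Reciprocity: 3 ≡ 3 and 61 ≡ 1 (mod 4), so (3/61) = +(61/3).
Reduce top mod 3: now compute (1/3).
Reached (1/3) = 1. Collecting the sign flips along the way, the symbol is +1.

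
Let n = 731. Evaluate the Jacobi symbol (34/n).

Pull out 2: since 731 ≡ 3 (mod 8), (2/731) = -1.
Reciprocity: 17 ≡ 1 and 731 ≡ 3 (mod 4), so (17/731) = +(731/17).
Reduce top mod 17: now compute (0/17).
Top reduces to 0: gcd > 1, so the symbol is 0.

0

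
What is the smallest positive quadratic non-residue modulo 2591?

7

(2/2591) = +1, so 2 is a residue.
(3/2591) = +1, so 3 is a residue.
(4/2591) = +1, so 4 is a residue.
(5/2591) = +1, so 5 is a residue.
(6/2591) = +1, so 6 is a residue.
(7/2591) = −1, so 7 is the smallest positive non-residue mod 2591.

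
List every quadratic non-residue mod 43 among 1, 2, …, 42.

Square k = 1,…,21 (k and 43−k give the same square):
1²=1, 2²=4, 3²=9, 4²=16, 5²=25, 6²=36, 7²≡6, 8²≡21, 9²≡38, 10²≡14, 11²≡35, 12²≡15, 13²≡40, 14²≡24, 15²≡10, 16²≡41, 17²≡31, 18²≡23, 19²≡17, 20²≡13, 21²≡11 (mod 43).
The residues are {1, 4, 6, 9, 10, 11, 13, 14, 15, 16, 17, 21, 23, 24, 25, 31, 35, 36, 38, 40, 41}; the non-residues are the remaining 21 nonzero classes.

2,3,5,7,8,12,18,19,20,22,26,27,28,29,30,32,33,34,37,39,42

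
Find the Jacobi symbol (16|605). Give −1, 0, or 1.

Pull out 2^4: since 605 ≡ 5 (mod 8), (2/605) = -1, so (2/605)^4 = +1.
Reached (1/605) = 1. Collecting the sign flips along the way, the symbol is +1.

1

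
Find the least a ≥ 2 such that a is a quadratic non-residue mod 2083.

2

(2/2083) = −1, so 2 is the smallest positive non-residue mod 2083.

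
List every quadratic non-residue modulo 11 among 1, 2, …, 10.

Square k = 1,…,5 (k and 11−k give the same square):
1²=1, 2²=4, 3²=9, 4²≡5, 5²≡3 (mod 11).
The residues are {1, 3, 4, 5, 9}; the non-residues are the remaining 5 nonzero classes.

2 6 7 8 10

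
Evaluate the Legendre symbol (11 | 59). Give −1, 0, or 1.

-1

Reciprocity: 11 ≡ 3 and 59 ≡ 3 (mod 4), so (11/59) = −(59/11).
Reduce top mod 11: now compute (4/11).
Pull out 2^2: since 11 ≡ 3 (mod 8), (2/11) = -1, so (2/11)^2 = +1.
Reached (1/11) = 1. Collecting the sign flips along the way, the symbol is -1.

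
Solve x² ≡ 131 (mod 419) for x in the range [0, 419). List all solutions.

Since 419 ≡ 3 (mod 4), a square root of 131 is 131^((419+1)/4) = 131^105 mod 419.
Repeated squaring: 131^2≡401, 131^4≡324, 131^8≡226, 131^16≡377, 131^32≡88, 131^64≡202 (mod 419).
131^105 = 131^(64+32+8+1) ≡ 105 (mod 419).
Check: 105² = 11025 ≡ 131 (mod 419). The two roots are 105 and 314.

105, 314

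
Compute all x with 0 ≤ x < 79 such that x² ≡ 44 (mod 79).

Since 79 ≡ 3 (mod 4), a square root of 44 is 44^((79+1)/4) = 44^20 mod 79.
Repeated squaring: 44^2≡40, 44^4≡20, 44^8≡5, 44^16≡25 (mod 79).
44^20 = 44^(16+4) ≡ 26 (mod 79).
Check: 26² = 676 ≡ 44 (mod 79). The two roots are 26 and 53.

26, 53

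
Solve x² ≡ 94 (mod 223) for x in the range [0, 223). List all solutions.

Since 223 ≡ 3 (mod 4), a square root of 94 is 94^((223+1)/4) = 94^56 mod 223.
Repeated squaring: 94^2≡139, 94^4≡143, 94^8≡156, 94^16≡29, 94^32≡172 (mod 223).
94^56 = 94^(32+16+8) ≡ 81 (mod 223).
Check: 81² = 6561 ≡ 94 (mod 223). The two roots are 81 and 142.

81, 142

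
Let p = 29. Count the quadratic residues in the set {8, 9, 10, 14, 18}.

(8/29) = -1 → non-residue.
(9/29) = +1 → QR.
(10/29) = -1 → non-residue.
(14/29) = -1 → non-residue.
(18/29) = -1 → non-residue.
Total quadratic residues among the 5: 1.

1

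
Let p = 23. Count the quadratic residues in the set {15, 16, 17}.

(15/23) = -1 → non-residue.
(16/23) = +1 → QR.
(17/23) = -1 → non-residue.
Total quadratic residues among the 3: 1.

1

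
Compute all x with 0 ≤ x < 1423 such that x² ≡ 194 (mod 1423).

366, 1057

Since 1423 ≡ 3 (mod 4), a square root of 194 is 194^((1423+1)/4) = 194^356 mod 1423.
Repeated squaring: 194^2≡638, 194^4≡66, 194^8≡87, 194^16≡454, 194^32≡1204, 194^64≡1002, 194^128≡789, 194^256≡670 (mod 1423).
194^356 = 194^(256+64+32+4) ≡ 1057 (mod 1423).
Check: 1057² = 1117249 ≡ 194 (mod 1423). The two roots are 366 and 1057.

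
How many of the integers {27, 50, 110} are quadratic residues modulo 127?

(27/127) = -1 → non-residue.
(50/127) = +1 → QR.
(110/127) = -1 → non-residue.
Total quadratic residues among the 3: 1.

1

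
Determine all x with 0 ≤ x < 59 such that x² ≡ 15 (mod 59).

29, 30

Since 59 ≡ 3 (mod 4), a square root of 15 is 15^((59+1)/4) = 15^15 mod 59.
Repeated squaring: 15^2≡48, 15^4≡3, 15^8≡9 (mod 59).
15^15 = 15^(8+4+2+1) ≡ 29 (mod 59).
Check: 29² = 841 ≡ 15 (mod 59). The two roots are 29 and 30.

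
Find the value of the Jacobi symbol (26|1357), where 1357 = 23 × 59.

Pull out 2: since 1357 ≡ 5 (mod 8), (2/1357) = -1.
Reciprocity: 13 ≡ 1 and 1357 ≡ 1 (mod 4), so (13/1357) = +(1357/13).
Reduce top mod 13: now compute (5/13).
Reciprocity: 5 ≡ 1 and 13 ≡ 1 (mod 4), so (5/13) = +(13/5).
Reduce top mod 5: now compute (3/5).
Reciprocity: 3 ≡ 3 and 5 ≡ 1 (mod 4), so (3/5) = +(5/3).
Reduce top mod 3: now compute (2/3).
Pull out 2: since 3 ≡ 3 (mod 8), (2/3) = -1.
Reached (1/3) = 1. Collecting the sign flips along the way, the symbol is +1.

1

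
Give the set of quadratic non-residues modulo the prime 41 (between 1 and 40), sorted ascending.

3,6,7,11,12,13,14,15,17,19,22,24,26,27,28,29,30,34,35,38

Square k = 1,…,20 (k and 41−k give the same square):
1²=1, 2²=4, 3²=9, 4²=16, 5²=25, 6²=36, 7²≡8, 8²≡23, 9²≡40, 10²≡18, 11²≡39, 12²≡21, 13²≡5, 14²≡32, 15²≡20, 16²≡10, 17²≡2, 18²≡37, 19²≡33, 20²≡31 (mod 41).
The residues are {1, 2, 4, 5, 8, 9, 10, 16, 18, 20, 21, 23, 25, 31, 32, 33, 36, 37, 39, 40}; the non-residues are the remaining 20 nonzero classes.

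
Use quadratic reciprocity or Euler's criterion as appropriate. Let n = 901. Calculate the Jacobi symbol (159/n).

Reciprocity: 159 ≡ 3 and 901 ≡ 1 (mod 4), so (159/901) = +(901/159).
Reduce top mod 159: now compute (106/159).
Pull out 2: since 159 ≡ 7 (mod 8), (2/159) = +1.
Reciprocity: 53 ≡ 1 and 159 ≡ 3 (mod 4), so (53/159) = +(159/53).
Reduce top mod 53: now compute (0/53).
Top reduces to 0: gcd > 1, so the symbol is 0.

0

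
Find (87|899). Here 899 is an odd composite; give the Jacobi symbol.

Reciprocity: 87 ≡ 3 and 899 ≡ 3 (mod 4), so (87/899) = −(899/87).
Reduce top mod 87: now compute (29/87).
Reciprocity: 29 ≡ 1 and 87 ≡ 3 (mod 4), so (29/87) = +(87/29).
Reduce top mod 29: now compute (0/29).
Top reduces to 0: gcd > 1, so the symbol is 0.

0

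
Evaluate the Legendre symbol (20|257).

-1

Pull out 2^2: since 257 ≡ 1 (mod 8), (2/257) = +1, so (2/257)^2 = +1.
Reciprocity: 5 ≡ 1 and 257 ≡ 1 (mod 4), so (5/257) = +(257/5).
Reduce top mod 5: now compute (2/5).
Pull out 2: since 5 ≡ 5 (mod 8), (2/5) = -1.
Reached (1/5) = 1. Collecting the sign flips along the way, the symbol is -1.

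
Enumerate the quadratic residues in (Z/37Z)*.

Square k = 1,…,18 (k and 37−k give the same square):
1²=1, 2²=4, 3²=9, 4²=16, 5²=25, 6²=36, 7²≡12, 8²≡27, 9²≡7, 10²≡26, 11²≡10, 12²≡33, 13²≡21, 14²≡11, 15²≡3, 16²≡34, 17²≡30, 18²≡28 (mod 37).
So the quadratic residues mod 37 are {1, 3, 4, 7, 9, 10, 11, 12, 16, 21, 25, 26, 27, 28, 30, 33, 34, 36}.

1,3,4,7,9,10,11,12,16,21,25,26,27,28,30,33,34,36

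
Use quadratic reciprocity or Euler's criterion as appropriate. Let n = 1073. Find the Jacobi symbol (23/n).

-1

Reciprocity: 23 ≡ 3 and 1073 ≡ 1 (mod 4), so (23/1073) = +(1073/23).
Reduce top mod 23: now compute (15/23).
Reciprocity: 15 ≡ 3 and 23 ≡ 3 (mod 4), so (15/23) = −(23/15).
Reduce top mod 15: now compute (8/15).
Pull out 2^3: since 15 ≡ 7 (mod 8), (2/15) = +1, so (2/15)^3 = +1.
Reached (1/15) = 1. Collecting the sign flips along the way, the symbol is -1.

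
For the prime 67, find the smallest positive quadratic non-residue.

2

(2/67) = −1, so 2 is the smallest positive non-residue mod 67.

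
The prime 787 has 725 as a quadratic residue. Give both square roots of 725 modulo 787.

Since 787 ≡ 3 (mod 4), a square root of 725 is 725^((787+1)/4) = 725^197 mod 787.
Repeated squaring: 725^2≡696, 725^4≡411, 725^8≡503, 725^16≡382, 725^32≡329, 725^64≡422, 725^128≡222 (mod 787).
725^197 = 725^(128+64+4+1) ≡ 206 (mod 787).
Check: 206² = 42436 ≡ 725 (mod 787). The two roots are 206 and 581.

206, 581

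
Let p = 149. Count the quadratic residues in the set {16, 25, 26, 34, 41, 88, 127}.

(16/149) = +1 → QR.
(25/149) = +1 → QR.
(26/149) = +1 → QR.
(34/149) = -1 → non-residue.
(41/149) = -1 → non-residue.
(88/149) = +1 → QR.
(127/149) = +1 → QR.
Total quadratic residues among the 7: 5.

5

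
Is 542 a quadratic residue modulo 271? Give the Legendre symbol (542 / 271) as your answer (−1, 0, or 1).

First reduce: 542 ≡ 0 (mod 271).
Top reduces to 0: gcd > 1, so the symbol is 0.

0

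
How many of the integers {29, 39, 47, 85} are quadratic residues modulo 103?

(29/103) = +1 → QR.
(39/103) = -1 → non-residue.
(47/103) = -1 → non-residue.
(85/103) = -1 → non-residue.
Total quadratic residues among the 4: 1.

1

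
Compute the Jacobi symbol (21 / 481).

-1

Reciprocity: 21 ≡ 1 and 481 ≡ 1 (mod 4), so (21/481) = +(481/21).
Reduce top mod 21: now compute (19/21).
Reciprocity: 19 ≡ 3 and 21 ≡ 1 (mod 4), so (19/21) = +(21/19).
Reduce top mod 19: now compute (2/19).
Pull out 2: since 19 ≡ 3 (mod 8), (2/19) = -1.
Reached (1/19) = 1. Collecting the sign flips along the way, the symbol is -1.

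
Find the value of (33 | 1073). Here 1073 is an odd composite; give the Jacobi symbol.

1

Reciprocity: 33 ≡ 1 and 1073 ≡ 1 (mod 4), so (33/1073) = +(1073/33).
Reduce top mod 33: now compute (17/33).
Reciprocity: 17 ≡ 1 and 33 ≡ 1 (mod 4), so (17/33) = +(33/17).
Reduce top mod 17: now compute (16/17).
Pull out 2^4: since 17 ≡ 1 (mod 8), (2/17) = +1, so (2/17)^4 = +1.
Reached (1/17) = 1. Collecting the sign flips along the way, the symbol is +1.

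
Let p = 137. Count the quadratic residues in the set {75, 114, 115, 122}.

(75/137) = -1 → non-residue.
(114/137) = -1 → non-residue.
(115/137) = +1 → QR.
(122/137) = +1 → QR.
Total quadratic residues among the 4: 2.

2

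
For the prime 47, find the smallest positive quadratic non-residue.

(2/47) = +1, so 2 is a residue.
(3/47) = +1, so 3 is a residue.
(4/47) = +1, so 4 is a residue.
(5/47) = −1, so 5 is the smallest positive non-residue mod 47.

5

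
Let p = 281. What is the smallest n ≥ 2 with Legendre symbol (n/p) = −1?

(2/281) = +1, so 2 is a residue.
(3/281) = −1, so 3 is the smallest positive non-residue mod 281.

3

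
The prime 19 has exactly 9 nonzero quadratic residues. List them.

1, 4, 5, 6, 7, 9, 11, 16, 17

Square k = 1,…,9 (k and 19−k give the same square):
1²=1, 2²=4, 3²=9, 4²=16, 5²≡6, 6²≡17, 7²≡11, 8²≡7, 9²≡5 (mod 19).
So the quadratic residues mod 19 are {1, 4, 5, 6, 7, 9, 11, 16, 17}.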